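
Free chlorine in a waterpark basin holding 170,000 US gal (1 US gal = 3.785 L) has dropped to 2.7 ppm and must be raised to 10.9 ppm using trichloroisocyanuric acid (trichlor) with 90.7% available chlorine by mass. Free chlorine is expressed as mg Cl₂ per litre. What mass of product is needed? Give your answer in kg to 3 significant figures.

Volume: 170,000 US gal × 3.785 L/gal = 643,450 L.
Chlorine deficit: 10.9 − 2.7 = 8.2 ppm = 8.2 mg/L as Cl₂.
Cl₂ equivalent needed: 8.2 mg/L × 643,450 L = 5,276,000 mg = 5276 g.
Product at 90.7% available chlorine: 5276 / 0.907 = 5817 g.

5.82 kg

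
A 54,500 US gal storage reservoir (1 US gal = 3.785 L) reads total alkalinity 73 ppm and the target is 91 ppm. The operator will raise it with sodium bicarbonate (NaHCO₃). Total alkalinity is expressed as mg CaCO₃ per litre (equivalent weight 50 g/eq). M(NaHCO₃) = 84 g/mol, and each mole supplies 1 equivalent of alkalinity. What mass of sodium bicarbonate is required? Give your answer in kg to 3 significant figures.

Volume: 54,500 US gal × 3.785 L/gal = 206,282 L.
Alkalinity to add: (91 − 73) = 18 mg/L as CaCO₃ × 206,282 L = 3713 g as CaCO₃.
Equivalents: 3713 g ÷ 50 g/eq = 74.26 eq.
NaHCO₃ supplies 1 eq per mole → 74.26 mol.
Mass: 74.26 mol × 84 g/mol = 6238 g.

6.24 kg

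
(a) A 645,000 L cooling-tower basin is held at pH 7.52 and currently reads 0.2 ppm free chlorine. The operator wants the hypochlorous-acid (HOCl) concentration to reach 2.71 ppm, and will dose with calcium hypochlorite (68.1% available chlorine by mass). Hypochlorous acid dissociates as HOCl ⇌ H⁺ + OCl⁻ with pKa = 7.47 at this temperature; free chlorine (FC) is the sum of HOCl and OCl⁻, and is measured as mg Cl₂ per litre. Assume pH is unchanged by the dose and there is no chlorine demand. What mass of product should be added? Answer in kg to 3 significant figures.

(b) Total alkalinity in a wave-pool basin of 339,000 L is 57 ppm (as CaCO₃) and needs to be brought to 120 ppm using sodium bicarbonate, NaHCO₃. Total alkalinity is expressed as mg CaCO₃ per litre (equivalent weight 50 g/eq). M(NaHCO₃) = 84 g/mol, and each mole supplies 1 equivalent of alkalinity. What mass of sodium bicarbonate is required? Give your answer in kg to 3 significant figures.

(a) 5.26 kg; (b) 35.9 kg

(a) [OCl⁻]/[HOCl] = 10^(pH − pKa) = 10^(7.52 − 7.47) = 1.122; fraction as HOCl = 1/(1 + 1.122) = 0.4712.
(a) Free chlorine required for 2.71 ppm HOCl: 2.71 / 0.4712 = 5.751 ppm.
(a) FC to add: 5.751 − 0.2 = 5.551 mg/L as Cl₂.
(a) Cl₂ equivalent: 5.551 mg/L × 645,000 L = 3580 g.
(a) Product at 68.1% available Cl: 3580 / 0.681 = 5257 g.

(b) Alkalinity to add: (120 − 57) = 63 mg/L as CaCO₃ × 339,000 L = 21,360 g as CaCO₃.
(b) Equivalents: 21,360 g ÷ 50 g/eq = 427.1 eq.
(b) NaHCO₃ supplies 1 eq per mole → 427.1 mol.
(b) Mass: 427.1 mol × 84 g/mol = 35,880 g.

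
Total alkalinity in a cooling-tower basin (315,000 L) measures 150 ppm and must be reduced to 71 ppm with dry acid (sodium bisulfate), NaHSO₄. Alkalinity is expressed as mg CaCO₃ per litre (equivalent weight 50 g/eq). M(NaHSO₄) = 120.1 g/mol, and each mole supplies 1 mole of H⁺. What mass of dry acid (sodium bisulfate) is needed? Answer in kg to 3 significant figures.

Alkalinity to neutralize: (150 − 71) = 79 mg/L as CaCO₃ × 315,000 L = 24,880 g as CaCO₃.
Equivalents of H⁺ required: 24,880 ÷ 50 g/eq = 497.7 eq = 497.7 mol NaHSO₄.
Mass of NaHSO₄: 497.7 × 120.1 = 59,770 g.

59.8 kg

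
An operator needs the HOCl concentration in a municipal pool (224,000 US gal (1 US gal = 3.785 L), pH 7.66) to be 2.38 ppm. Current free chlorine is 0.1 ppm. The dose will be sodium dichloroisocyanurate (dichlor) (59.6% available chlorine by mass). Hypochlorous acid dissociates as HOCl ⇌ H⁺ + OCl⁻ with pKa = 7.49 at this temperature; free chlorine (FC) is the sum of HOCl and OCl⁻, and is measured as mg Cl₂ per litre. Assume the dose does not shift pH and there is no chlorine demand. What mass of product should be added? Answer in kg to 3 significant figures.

8.25 kg

Volume: 224,000 US gal × 3.785 L/gal = 847,840 L.
[OCl⁻]/[HOCl] = 10^(pH − pKa) = 10^(7.66 − 7.49) = 1.479; fraction as HOCl = 1/(1 + 1.479) = 0.4034.
Free chlorine required for 2.38 ppm HOCl: 2.38 / 0.4034 = 5.9 ppm.
FC to add: 5.9 − 0.1 = 5.8 mg/L as Cl₂.
Cl₂ equivalent: 5.8 mg/L × 847,840 L = 4918 g.
Product at 59.6% available Cl: 4918 / 0.596 = 8251 g.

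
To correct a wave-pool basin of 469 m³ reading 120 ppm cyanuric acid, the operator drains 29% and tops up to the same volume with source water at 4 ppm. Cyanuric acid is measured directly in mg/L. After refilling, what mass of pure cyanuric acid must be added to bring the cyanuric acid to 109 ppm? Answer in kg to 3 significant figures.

Volume: 469 m³ = 469,000 L.
After draining 29% and refilling: 120 × 0.71 + 4 × 0.29 = 86.36 ppm.
Deficit to target: 109 − 86.36 = 22.64 mg/L.
Mass: 22.64 mg/L × 469,000 L = 10,620 g cyanuric acid.

10.6 kg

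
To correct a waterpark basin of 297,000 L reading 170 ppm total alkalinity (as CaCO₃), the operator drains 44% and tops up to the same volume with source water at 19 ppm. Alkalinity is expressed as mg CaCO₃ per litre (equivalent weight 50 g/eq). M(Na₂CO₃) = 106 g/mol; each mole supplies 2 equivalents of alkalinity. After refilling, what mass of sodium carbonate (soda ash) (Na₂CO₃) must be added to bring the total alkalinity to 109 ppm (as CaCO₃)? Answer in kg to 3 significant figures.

1.71 kg

After draining 44% and refilling: 170 × 0.56 + 19 × 0.44 = 103.56 ppm.
Deficit to target: 109 − 103.56 = 5.44 mg/L.
As CaCO₃: 5.44 mg/L × 297,000 L = 1616 g; ÷ 50 g/eq ÷ 2 = 16.16 mol Na₂CO₃.
Mass: 16.16 × 106 = 1713 g.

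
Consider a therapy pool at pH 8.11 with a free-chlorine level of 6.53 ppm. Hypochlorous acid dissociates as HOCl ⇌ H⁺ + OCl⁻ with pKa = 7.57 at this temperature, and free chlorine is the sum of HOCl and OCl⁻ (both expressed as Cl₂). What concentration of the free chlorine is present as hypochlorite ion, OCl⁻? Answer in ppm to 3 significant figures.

5.07 ppm

[OCl⁻]/[HOCl] = 10^(pH − pKa) = 10^(8.11 − 7.57) = 10^0.54 = 3.467.
Fraction as HOCl = 1 / (1 + 3.467) = 0.2238.
OCl⁻ = (1 − 0.2238) × 6.53 ppm = 5.068 ppm.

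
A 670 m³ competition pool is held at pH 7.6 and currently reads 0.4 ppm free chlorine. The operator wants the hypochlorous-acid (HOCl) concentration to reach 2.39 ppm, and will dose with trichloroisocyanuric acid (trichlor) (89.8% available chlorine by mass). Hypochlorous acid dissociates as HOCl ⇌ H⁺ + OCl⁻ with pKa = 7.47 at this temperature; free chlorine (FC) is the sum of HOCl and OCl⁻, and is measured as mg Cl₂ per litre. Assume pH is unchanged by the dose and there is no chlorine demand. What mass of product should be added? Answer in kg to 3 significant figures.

Volume: 670 m³ = 670,000 L.
[OCl⁻]/[HOCl] = 10^(pH − pKa) = 10^(7.6 − 7.47) = 1.349; fraction as HOCl = 1/(1 + 1.349) = 0.4257.
Free chlorine required for 2.39 ppm HOCl: 2.39 / 0.4257 = 5.614 ppm.
FC to add: 5.614 − 0.4 = 5.214 mg/L as Cl₂.
Cl₂ equivalent: 5.214 mg/L × 670,000 L = 3493 g.
Product at 89.8% available Cl: 3493 / 0.898 = 3890 g.

3.89 kg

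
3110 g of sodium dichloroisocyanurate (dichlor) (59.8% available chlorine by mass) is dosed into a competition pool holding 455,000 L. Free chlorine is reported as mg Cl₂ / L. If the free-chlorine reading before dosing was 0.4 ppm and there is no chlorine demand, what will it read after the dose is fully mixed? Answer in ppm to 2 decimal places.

4.49 ppm

Available chlorine delivered: 3110 g × 0.598 = 1860 g as Cl₂.
Concentration rise: 1860 g / 455,000 L = 4.087 mg/L = 4.09 ppm.
Final FC: 0.4 + 4.09 = 4.49 ppm.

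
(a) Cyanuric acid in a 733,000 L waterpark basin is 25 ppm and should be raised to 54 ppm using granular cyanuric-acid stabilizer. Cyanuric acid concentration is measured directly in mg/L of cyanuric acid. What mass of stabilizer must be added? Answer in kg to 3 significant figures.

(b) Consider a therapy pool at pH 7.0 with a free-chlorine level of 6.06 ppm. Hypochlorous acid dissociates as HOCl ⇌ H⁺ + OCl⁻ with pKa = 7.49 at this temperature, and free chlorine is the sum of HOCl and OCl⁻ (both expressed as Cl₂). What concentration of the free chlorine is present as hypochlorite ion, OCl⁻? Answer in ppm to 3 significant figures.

(a) CYA to add: (54 − 25) = 29 mg/L × 733,000 L = 21,260 g cyanuric acid.

(b) [OCl⁻]/[HOCl] = 10^(pH − pKa) = 10^(7.0 − 7.49) = 10^-0.49 = 0.3236.
(b) Fraction as HOCl = 1 / (1 + 0.3236) = 0.7555.
(b) OCl⁻ = (1 − 0.7555) × 6.06 ppm = 1.482 ppm.

(a) 21.3 kg; (b) 1.48 ppm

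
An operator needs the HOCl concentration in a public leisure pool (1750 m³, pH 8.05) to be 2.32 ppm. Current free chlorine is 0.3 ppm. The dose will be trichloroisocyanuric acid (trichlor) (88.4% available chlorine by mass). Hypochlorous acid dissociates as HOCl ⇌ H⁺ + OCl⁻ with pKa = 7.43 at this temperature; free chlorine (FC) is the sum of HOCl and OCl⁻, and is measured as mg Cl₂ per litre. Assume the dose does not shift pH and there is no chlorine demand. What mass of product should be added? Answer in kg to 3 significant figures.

23.1 kg

Volume: 1750 m³ = 1,750,000 L.
[OCl⁻]/[HOCl] = 10^(pH − pKa) = 10^(8.05 − 7.43) = 4.169; fraction as HOCl = 1/(1 + 4.169) = 0.1935.
Free chlorine required for 2.32 ppm HOCl: 2.32 / 0.1935 = 11.99 ppm.
FC to add: 11.99 − 0.3 = 11.69 mg/L as Cl₂.
Cl₂ equivalent: 11.69 mg/L × 1,750,000 L = 20,460 g.
Product at 88.4% available Cl: 20,460 / 0.884 = 23,140 g.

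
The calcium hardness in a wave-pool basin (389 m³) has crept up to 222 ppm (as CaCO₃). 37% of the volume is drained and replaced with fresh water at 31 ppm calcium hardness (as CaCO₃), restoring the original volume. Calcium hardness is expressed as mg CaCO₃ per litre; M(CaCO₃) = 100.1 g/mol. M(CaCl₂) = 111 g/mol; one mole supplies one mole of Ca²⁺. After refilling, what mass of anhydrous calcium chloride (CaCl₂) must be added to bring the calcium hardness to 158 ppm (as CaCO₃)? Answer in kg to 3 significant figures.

2.88 kg

Volume: 389 m³ = 389,000 L.
After draining 37% and refilling: 222 × 0.63 + 31 × 0.37 = 151.33 ppm.
Deficit to target: 158 − 151.33 = 6.67 mg/L.
As CaCO₃: 6.67 mg/L × 389,000 L = 2595 g; ÷ 100.1 = 25.92 mol Ca²⁺.
Mass: 25.92 × 111 = 2877 g.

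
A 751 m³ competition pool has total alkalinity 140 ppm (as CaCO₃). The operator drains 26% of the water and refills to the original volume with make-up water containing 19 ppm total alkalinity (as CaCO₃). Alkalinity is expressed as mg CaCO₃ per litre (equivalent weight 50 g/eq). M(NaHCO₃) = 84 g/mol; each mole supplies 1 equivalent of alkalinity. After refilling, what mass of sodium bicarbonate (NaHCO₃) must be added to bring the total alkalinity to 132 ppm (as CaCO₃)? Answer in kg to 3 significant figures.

Volume: 751 m³ = 751,000 L.
After draining 26% and refilling: 140 × 0.74 + 19 × 0.26 = 108.54 ppm.
Deficit to target: 132 − 108.54 = 23.46 mg/L.
As CaCO₃: 23.46 mg/L × 751,000 L = 17,620 g; ÷ 50 g/eq ÷ 1 = 352.4 mol NaHCO₃.
Mass: 352.4 × 84 = 29,600 g.

29.6 kg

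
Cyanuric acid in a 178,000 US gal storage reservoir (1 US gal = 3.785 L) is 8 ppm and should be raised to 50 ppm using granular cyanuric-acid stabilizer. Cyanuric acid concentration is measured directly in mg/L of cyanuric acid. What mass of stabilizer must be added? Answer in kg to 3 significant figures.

Volume: 178,000 US gal × 3.785 L/gal = 673,730 L.
CYA to add: (50 − 8) = 42 mg/L × 673,730 L = 28,300 g cyanuric acid.

28.3 kg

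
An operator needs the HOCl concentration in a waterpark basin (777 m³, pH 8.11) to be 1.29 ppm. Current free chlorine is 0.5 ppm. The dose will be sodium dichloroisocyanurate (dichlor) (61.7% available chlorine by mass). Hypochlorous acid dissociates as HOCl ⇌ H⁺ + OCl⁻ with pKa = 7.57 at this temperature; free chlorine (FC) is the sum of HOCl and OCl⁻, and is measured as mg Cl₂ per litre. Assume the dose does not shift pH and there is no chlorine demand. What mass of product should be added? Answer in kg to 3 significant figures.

6.63 kg

Volume: 777 m³ = 777,000 L.
[OCl⁻]/[HOCl] = 10^(pH − pKa) = 10^(8.11 − 7.57) = 3.467; fraction as HOCl = 1/(1 + 3.467) = 0.2238.
Free chlorine required for 1.29 ppm HOCl: 1.29 / 0.2238 = 5.763 ppm.
FC to add: 5.763 − 0.5 = 5.263 mg/L as Cl₂.
Cl₂ equivalent: 5.263 mg/L × 777,000 L = 4089 g.
Product at 61.7% available Cl: 4089 / 0.617 = 6628 g.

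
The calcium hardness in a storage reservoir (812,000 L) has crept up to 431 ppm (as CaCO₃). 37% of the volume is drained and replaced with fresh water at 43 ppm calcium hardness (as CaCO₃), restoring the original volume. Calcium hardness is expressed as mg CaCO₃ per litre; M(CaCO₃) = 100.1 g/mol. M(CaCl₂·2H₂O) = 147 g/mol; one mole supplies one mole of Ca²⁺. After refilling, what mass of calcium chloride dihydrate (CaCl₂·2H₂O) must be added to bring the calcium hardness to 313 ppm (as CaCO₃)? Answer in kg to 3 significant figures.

30.5 kg

After draining 37% and refilling: 431 × 0.63 + 43 × 0.37 = 287.44 ppm.
Deficit to target: 313 − 287.44 = 25.56 mg/L.
As CaCO₃: 25.56 mg/L × 812,000 L = 20,750 g; ÷ 100.1 = 207.3 mol Ca²⁺.
Mass: 207.3 × 147 = 30,480 g.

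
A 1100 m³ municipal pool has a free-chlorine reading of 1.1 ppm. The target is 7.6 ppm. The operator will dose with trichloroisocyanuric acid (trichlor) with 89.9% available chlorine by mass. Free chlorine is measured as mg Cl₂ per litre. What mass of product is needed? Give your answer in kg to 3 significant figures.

7.95 kg

Volume: 1100 m³ = 1,100,000 L.
Chlorine deficit: 7.6 − 1.1 = 6.5 ppm = 6.5 mg/L as Cl₂.
Cl₂ equivalent needed: 6.5 mg/L × 1,100,000 L = 7,150,000 mg = 7150 g.
Product at 89.9% available chlorine: 7150 / 0.899 = 7953 g.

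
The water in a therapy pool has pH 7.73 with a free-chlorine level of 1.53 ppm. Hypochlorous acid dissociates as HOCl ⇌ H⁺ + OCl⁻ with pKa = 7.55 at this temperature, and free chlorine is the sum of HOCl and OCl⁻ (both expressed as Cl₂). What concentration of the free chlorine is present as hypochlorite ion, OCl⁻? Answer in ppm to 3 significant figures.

0.921 ppm

[OCl⁻]/[HOCl] = 10^(pH − pKa) = 10^(7.73 − 7.55) = 10^0.18 = 1.514.
Fraction as HOCl = 1 / (1 + 1.514) = 0.3978.
OCl⁻ = (1 − 0.3978) × 1.53 ppm = 0.9213 ppm.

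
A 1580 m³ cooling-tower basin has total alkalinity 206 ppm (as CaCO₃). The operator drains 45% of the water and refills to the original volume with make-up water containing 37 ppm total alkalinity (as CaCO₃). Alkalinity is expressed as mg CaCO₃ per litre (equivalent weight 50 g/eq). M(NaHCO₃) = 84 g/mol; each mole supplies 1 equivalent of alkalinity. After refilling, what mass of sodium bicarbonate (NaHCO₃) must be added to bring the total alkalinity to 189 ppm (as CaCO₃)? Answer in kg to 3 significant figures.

157 kg

Volume: 1580 m³ = 1,580,000 L.
After draining 45% and refilling: 206 × 0.55 + 37 × 0.45 = 129.95 ppm.
Deficit to target: 189 − 129.95 = 59.05 mg/L.
As CaCO₃: 59.05 mg/L × 1,580,000 L = 93,300 g; ÷ 50 g/eq ÷ 1 = 1866 mol NaHCO₃.
Mass: 1866 × 84 = 156,700 g.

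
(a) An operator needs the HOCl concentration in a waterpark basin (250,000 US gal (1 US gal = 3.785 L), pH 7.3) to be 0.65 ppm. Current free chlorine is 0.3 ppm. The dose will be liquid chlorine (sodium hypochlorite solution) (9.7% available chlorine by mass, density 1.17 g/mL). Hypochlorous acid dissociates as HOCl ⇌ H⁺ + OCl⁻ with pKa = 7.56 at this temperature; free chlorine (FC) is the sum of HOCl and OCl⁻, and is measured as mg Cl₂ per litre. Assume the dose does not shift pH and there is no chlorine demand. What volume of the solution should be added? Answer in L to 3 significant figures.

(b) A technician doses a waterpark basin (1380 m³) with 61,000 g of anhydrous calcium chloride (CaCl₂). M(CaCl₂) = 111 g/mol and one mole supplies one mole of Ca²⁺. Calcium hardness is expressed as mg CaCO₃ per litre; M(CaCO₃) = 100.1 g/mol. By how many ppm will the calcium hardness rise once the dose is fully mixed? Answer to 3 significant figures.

(a) Volume: 250,000 US gal × 3.785 L/gal = 946,250 L.
(a) [OCl⁻]/[HOCl] = 10^(pH − pKa) = 10^(7.3 − 7.56) = 0.5495; fraction as HOCl = 1/(1 + 0.5495) = 0.6454.
(a) Free chlorine required for 0.65 ppm HOCl: 0.65 / 0.6454 = 1.007 ppm.
(a) FC to add: 1.007 − 0.3 = 0.7072 mg/L as Cl₂.
(a) Cl₂ equivalent: 0.7072 mg/L × 946,250 L = 669.2 g.
(a) Product at 9.7% available Cl: 669.2 / 0.097 = 6899 g.
(a) Volume: 6899 g ÷ 1.17 g/mL = 5896 mL.

(b) Volume: 1380 m³ = 1,380,000 L.
(b) Moles of Ca²⁺: 61,000 g ÷ 111 g/mol = 549.5 mol.
(b) As CaCO₃: 549.5 mol × 100.1 g/mol = 55,010 g.
(b) Rise: 55,010 g / 1,380,000 L × 1000 = 39.86 mg/L.

(a) 5.90 L; (b) 39.9 ppm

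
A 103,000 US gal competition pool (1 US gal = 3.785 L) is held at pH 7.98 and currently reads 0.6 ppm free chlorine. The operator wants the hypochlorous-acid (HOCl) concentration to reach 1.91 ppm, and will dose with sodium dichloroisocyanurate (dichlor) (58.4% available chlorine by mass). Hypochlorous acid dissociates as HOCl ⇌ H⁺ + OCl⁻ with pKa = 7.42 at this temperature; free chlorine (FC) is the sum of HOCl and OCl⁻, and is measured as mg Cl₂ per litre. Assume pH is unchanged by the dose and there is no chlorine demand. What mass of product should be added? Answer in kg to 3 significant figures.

Volume: 103,000 US gal × 3.785 L/gal = 389,855 L.
[OCl⁻]/[HOCl] = 10^(pH − pKa) = 10^(7.98 − 7.42) = 3.631; fraction as HOCl = 1/(1 + 3.631) = 0.2159.
Free chlorine required for 1.91 ppm HOCl: 1.91 / 0.2159 = 8.845 ppm.
FC to add: 8.845 − 0.6 = 8.245 mg/L as Cl₂.
Cl₂ equivalent: 8.245 mg/L × 389,855 L = 3214 g.
Product at 58.4% available Cl: 3214 / 0.584 = 5504 g.

5.50 kg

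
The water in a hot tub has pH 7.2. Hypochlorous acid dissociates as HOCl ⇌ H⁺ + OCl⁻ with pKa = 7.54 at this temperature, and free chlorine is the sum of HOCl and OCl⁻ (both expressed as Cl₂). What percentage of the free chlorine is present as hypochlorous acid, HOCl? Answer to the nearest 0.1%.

[OCl⁻]/[HOCl] = 10^(pH − pKa) = 10^(7.2 − 7.54) = 10^-0.34 = 0.4571.
Fraction as HOCl = 1 / (1 + 0.4571) = 0.6863.

68.6%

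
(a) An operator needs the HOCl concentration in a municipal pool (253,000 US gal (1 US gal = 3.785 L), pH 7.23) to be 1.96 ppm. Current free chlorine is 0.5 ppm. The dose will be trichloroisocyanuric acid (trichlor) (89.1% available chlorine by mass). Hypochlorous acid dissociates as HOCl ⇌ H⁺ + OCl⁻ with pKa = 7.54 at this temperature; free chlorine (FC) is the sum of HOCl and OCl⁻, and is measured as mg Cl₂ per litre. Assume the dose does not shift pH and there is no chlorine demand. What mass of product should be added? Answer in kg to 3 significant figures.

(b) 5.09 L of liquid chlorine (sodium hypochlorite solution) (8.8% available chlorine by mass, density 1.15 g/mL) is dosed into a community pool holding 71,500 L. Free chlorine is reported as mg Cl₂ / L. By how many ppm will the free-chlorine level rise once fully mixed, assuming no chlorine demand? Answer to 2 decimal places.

(a) 2.60 kg; (b) 7.20 ppm

(a) Volume: 253,000 US gal × 3.785 L/gal = 957,605 L.
(a) [OCl⁻]/[HOCl] = 10^(pH − pKa) = 10^(7.23 − 7.54) = 0.4898; fraction as HOCl = 1/(1 + 0.4898) = 0.6712.
(a) Free chlorine required for 1.96 ppm HOCl: 1.96 / 0.6712 = 2.92 ppm.
(a) FC to add: 2.92 − 0.5 = 2.42 mg/L as Cl₂.
(a) Cl₂ equivalent: 2.42 mg/L × 957,605 L = 2317 g.
(a) Product at 89.1% available Cl: 2317 / 0.891 = 2601 g.

(b) Mass of solution: 5.09 L × 1000 mL/L × 1.15 g/mL = 5854 g.
(b) Available chlorine delivered: 5854 g × 0.088 = 515.1 g as Cl₂.
(b) Concentration rise: 515.1 g / 71,500 L = 7.204 mg/L = 7.20 ppm.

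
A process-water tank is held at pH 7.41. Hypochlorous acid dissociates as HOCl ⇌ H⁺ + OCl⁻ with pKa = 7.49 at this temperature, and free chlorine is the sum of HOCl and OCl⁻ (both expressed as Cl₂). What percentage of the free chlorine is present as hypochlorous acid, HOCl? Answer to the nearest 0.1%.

[OCl⁻]/[HOCl] = 10^(pH − pKa) = 10^(7.41 − 7.49) = 10^-0.08 = 0.8318.
Fraction as HOCl = 1 / (1 + 0.8318) = 0.5459.

54.6%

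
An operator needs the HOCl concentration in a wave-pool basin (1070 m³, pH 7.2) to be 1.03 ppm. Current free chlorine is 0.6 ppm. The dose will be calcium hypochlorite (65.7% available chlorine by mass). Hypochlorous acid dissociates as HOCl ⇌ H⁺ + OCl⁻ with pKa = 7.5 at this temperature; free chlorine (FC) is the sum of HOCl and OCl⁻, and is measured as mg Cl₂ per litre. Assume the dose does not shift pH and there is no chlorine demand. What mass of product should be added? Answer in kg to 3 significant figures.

1.54 kg

Volume: 1070 m³ = 1,070,000 L.
[OCl⁻]/[HOCl] = 10^(pH − pKa) = 10^(7.2 − 7.5) = 0.5012; fraction as HOCl = 1/(1 + 0.5012) = 0.6661.
Free chlorine required for 1.03 ppm HOCl: 1.03 / 0.6661 = 1.546 ppm.
FC to add: 1.546 − 0.6 = 0.9462 mg/L as Cl₂.
Cl₂ equivalent: 0.9462 mg/L × 1,070,000 L = 1012 g.
Product at 65.7% available Cl: 1012 / 0.657 = 1541 g.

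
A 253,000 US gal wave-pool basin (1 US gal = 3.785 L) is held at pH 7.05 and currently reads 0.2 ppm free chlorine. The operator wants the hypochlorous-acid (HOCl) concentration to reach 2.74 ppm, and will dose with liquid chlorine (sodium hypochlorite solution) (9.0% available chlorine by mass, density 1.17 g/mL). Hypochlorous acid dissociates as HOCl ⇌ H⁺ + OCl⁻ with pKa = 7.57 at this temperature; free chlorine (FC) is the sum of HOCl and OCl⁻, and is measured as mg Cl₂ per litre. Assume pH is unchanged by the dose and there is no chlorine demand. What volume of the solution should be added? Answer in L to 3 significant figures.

30.6 L

Volume: 253,000 US gal × 3.785 L/gal = 957,605 L.
[OCl⁻]/[HOCl] = 10^(pH − pKa) = 10^(7.05 − 7.57) = 0.302; fraction as HOCl = 1/(1 + 0.302) = 0.7681.
Free chlorine required for 2.74 ppm HOCl: 2.74 / 0.7681 = 3.567 ppm.
FC to add: 3.567 − 0.2 = 3.367 mg/L as Cl₂.
Cl₂ equivalent: 3.367 mg/L × 957,605 L = 3225 g.
Product at 9.0% available Cl: 3225 / 0.09 = 35,830 g.
Volume: 35,830 g ÷ 1.17 g/mL = 30,620 mL.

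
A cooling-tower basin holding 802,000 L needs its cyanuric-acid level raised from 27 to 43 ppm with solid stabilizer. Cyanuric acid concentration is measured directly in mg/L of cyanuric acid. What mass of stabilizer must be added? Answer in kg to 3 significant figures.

CYA to add: (43 − 27) = 16 mg/L × 802,000 L = 12,830 g cyanuric acid.

12.8 kg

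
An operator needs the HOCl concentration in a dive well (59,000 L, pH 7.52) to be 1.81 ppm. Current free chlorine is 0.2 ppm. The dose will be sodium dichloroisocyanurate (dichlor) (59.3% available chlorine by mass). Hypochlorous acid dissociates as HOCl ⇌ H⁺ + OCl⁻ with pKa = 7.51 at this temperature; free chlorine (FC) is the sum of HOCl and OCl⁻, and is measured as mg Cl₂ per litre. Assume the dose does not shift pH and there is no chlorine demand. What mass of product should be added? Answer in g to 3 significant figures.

[OCl⁻]/[HOCl] = 10^(pH − pKa) = 10^(7.52 − 7.51) = 1.023; fraction as HOCl = 1/(1 + 1.023) = 0.4942.
Free chlorine required for 1.81 ppm HOCl: 1.81 / 0.4942 = 3.662 ppm.
FC to add: 3.662 − 0.2 = 3.462 mg/L as Cl₂.
Cl₂ equivalent: 3.462 mg/L × 59,000 L = 204.3 g.
Product at 59.3% available Cl: 204.3 / 0.593 = 344.5 g.

344 g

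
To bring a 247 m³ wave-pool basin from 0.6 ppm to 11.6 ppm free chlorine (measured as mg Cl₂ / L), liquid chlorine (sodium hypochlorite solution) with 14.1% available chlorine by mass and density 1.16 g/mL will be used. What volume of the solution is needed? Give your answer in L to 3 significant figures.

16.6 L

Volume: 247 m³ = 247,000 L.
Chlorine deficit: 11.6 − 0.6 = 11 ppm = 11 mg/L as Cl₂.
Cl₂ equivalent needed: 11 mg/L × 247,000 L = 2,717,000 mg = 2717 g.
Product at 14.1% available chlorine: 2717 / 0.141 = 19,270 g.
Volume at density 1.16 g/mL: 19,270 g ÷ 1.16 g/mL = 16,610 mL.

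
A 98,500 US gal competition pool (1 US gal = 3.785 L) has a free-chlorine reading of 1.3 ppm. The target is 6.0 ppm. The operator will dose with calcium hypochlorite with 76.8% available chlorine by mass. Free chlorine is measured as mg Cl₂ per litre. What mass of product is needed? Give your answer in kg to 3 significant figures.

Volume: 98,500 US gal × 3.785 L/gal = 372,822 L.
Chlorine deficit: 6.0 − 1.3 = 4.7 ppm = 4.7 mg/L as Cl₂.
Cl₂ equivalent needed: 4.7 mg/L × 372,822 L = 1,752,000 mg = 1752 g.
Product at 76.8% available chlorine: 1752 / 0.768 = 2282 g.

2.28 kg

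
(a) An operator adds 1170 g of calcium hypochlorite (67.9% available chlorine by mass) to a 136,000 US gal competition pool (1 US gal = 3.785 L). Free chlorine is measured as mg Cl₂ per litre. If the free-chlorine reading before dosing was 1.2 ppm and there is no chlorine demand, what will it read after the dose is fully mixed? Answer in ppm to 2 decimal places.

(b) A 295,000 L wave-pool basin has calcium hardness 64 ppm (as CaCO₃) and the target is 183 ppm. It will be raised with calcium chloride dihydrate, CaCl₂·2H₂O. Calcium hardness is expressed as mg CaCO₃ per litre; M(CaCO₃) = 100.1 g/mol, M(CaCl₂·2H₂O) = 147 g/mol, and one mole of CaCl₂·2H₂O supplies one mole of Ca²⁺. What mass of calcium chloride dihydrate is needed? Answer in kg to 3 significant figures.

(a) 2.74 ppm; (b) 51.6 kg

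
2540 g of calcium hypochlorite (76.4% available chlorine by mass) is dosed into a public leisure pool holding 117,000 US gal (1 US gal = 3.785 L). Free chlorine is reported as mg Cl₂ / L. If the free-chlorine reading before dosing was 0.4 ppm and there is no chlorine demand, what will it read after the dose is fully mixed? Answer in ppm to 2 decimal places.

Volume: 117,000 US gal × 3.785 L/gal = 442,845 L.
Available chlorine delivered: 2540 g × 0.764 = 1941 g as Cl₂.
Concentration rise: 1941 g / 442,845 L = 4.382 mg/L = 4.38 ppm.
Final FC: 0.4 + 4.38 = 4.78 ppm.

4.78 ppm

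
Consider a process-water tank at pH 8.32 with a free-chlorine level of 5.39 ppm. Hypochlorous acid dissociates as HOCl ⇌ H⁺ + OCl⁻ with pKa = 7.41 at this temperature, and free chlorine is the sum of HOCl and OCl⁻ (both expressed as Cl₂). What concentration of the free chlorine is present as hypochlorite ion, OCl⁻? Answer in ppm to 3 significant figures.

[OCl⁻]/[HOCl] = 10^(pH − pKa) = 10^(8.32 − 7.41) = 10^0.91 = 8.128.
Fraction as HOCl = 1 / (1 + 8.128) = 0.1095.
OCl⁻ = (1 − 0.1095) × 5.39 ppm = 4.8 ppm.

4.80 ppm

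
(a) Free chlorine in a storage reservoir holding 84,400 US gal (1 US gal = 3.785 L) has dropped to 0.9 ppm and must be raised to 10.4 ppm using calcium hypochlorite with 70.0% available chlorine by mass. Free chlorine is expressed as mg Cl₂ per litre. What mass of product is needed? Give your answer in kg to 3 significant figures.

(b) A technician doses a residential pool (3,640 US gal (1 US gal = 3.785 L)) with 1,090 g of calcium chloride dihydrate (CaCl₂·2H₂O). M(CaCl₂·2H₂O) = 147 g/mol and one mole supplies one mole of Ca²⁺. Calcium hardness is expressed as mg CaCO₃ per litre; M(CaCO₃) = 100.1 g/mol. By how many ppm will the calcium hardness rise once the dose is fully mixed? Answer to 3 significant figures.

(a) Volume: 84,400 US gal × 3.785 L/gal = 319,454 L.
(a) Chlorine deficit: 10.4 − 0.9 = 9.5 ppm = 9.5 mg/L as Cl₂.
(a) Cl₂ equivalent needed: 9.5 mg/L × 319,454 L = 3,035,000 mg = 3035 g.
(a) Product at 70.0% available chlorine: 3035 / 0.7 = 4335 g.

(b) Volume: 3,640 US gal × 3.785 L/gal = 13,777 L.
(b) Moles of Ca²⁺: 1,090 g ÷ 147 g/mol = 7.415 mol.
(b) As CaCO₃: 7.415 mol × 100.1 g/mol = 742.2 g.
(b) Rise: 742.2 g / 13,777 L × 1000 = 53.87 mg/L.

(a) 4.34 kg; (b) 53.9 ppm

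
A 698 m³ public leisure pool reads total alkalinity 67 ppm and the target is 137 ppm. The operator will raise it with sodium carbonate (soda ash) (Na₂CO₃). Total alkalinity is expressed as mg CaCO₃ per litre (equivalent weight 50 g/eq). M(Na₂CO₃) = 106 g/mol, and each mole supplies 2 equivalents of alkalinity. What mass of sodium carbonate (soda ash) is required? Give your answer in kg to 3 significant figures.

51.8 kg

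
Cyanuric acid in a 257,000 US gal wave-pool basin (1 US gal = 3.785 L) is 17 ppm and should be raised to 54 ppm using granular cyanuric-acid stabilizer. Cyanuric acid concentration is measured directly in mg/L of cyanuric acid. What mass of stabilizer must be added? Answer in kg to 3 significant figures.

Volume: 257,000 US gal × 3.785 L/gal = 972,745 L.
CYA to add: (54 − 17) = 37 mg/L × 972,745 L = 35,990 g cyanuric acid.

36.0 kg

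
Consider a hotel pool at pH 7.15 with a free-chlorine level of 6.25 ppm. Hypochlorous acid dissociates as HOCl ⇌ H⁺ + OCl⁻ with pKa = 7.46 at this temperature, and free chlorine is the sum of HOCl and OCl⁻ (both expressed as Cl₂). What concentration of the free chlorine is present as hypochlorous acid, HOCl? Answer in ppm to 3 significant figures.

[OCl⁻]/[HOCl] = 10^(pH − pKa) = 10^(7.15 − 7.46) = 10^-0.31 = 0.4898.
Fraction as HOCl = 1 / (1 + 0.4898) = 0.6712.
HOCl = 0.6712 × 6.25 ppm = 4.195 ppm.

4.20 ppm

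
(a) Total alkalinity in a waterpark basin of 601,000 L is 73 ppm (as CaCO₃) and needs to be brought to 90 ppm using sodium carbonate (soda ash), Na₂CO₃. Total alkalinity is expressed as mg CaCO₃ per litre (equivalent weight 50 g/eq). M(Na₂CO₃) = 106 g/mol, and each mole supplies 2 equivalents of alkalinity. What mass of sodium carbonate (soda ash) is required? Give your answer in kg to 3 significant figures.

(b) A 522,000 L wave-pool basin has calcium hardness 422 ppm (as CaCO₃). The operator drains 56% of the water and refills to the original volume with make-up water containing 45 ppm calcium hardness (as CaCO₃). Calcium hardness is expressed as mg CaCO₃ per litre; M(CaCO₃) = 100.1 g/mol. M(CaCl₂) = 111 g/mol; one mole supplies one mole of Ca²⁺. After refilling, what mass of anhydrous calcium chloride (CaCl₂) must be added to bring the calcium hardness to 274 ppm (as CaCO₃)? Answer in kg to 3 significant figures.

(a) 10.8 kg; (b) 36.5 kg

(a) Alkalinity to add: (90 − 73) = 17 mg/L as CaCO₃ × 601,000 L = 10,220 g as CaCO₃.
(a) Equivalents: 10,220 g ÷ 50 g/eq = 204.3 eq.
(a) Each mole of Na₂CO₃ supplies 2 eq, so 204.3 / 2 = 102.2 mol.
(a) Mass: 102.2 mol × 106 g/mol = 10,830 g.

(b) After draining 56% and refilling: 422 × 0.44 + 45 × 0.56 = 210.88 ppm.
(b) Deficit to target: 274 − 210.88 = 63.12 mg/L.
(b) As CaCO₃: 63.12 mg/L × 522,000 L = 32,950 g; ÷ 100.1 = 329.2 mol Ca²⁺.
(b) Mass: 329.2 × 111 = 36,540 g.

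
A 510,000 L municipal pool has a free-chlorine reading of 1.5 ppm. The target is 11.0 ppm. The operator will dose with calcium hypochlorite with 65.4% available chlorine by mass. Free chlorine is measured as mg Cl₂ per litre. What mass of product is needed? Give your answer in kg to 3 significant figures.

7.41 kg

Chlorine deficit: 11.0 − 1.5 = 9.5 ppm = 9.5 mg/L as Cl₂.
Cl₂ equivalent needed: 9.5 mg/L × 510,000 L = 4,845,000 mg = 4845 g.
Product at 65.4% available chlorine: 4845 / 0.654 = 7408 g.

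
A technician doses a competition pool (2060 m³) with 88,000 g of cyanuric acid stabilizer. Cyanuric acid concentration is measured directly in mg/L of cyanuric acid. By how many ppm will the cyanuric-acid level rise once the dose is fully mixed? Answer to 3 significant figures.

42.7 ppm

Volume: 2060 m³ = 2,060,000 L.
Rise: 88,000 g / 2,060,000 L × 1000 = 42.72 mg/L.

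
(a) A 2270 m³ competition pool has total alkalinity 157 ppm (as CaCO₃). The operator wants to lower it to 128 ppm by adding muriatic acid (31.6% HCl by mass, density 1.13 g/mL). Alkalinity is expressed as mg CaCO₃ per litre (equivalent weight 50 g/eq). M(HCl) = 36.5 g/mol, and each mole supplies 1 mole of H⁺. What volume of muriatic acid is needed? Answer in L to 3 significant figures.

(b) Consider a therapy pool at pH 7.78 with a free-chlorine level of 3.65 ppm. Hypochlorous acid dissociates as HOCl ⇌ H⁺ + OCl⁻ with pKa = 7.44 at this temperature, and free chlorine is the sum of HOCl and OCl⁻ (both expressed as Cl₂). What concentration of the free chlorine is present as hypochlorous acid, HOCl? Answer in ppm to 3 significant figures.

(a) Volume: 2270 m³ = 2,270,000 L.
(a) Alkalinity to neutralize: (157 − 128) = 29 mg/L as CaCO₃ × 2,270,000 L = 65,830 g as CaCO₃.
(a) Equivalents of H⁺ required: 65,830 ÷ 50 g/eq = 1317 eq = 1317 mol HCl.
(a) Mass of HCl: 1317 × 36.5 = 48,060 g.
(a) Mass of 31.6% solution: 48,060 / 0.316 = 152,100 g.
(a) Volume: 152,100 g ÷ 1.13 g/mL = 134,600 mL.

(b) [OCl⁻]/[HOCl] = 10^(pH − pKa) = 10^(7.78 − 7.44) = 10^0.34 = 2.188.
(b) Fraction as HOCl = 1 / (1 + 2.188) = 0.3137.
(b) HOCl = 0.3137 × 3.65 ppm = 1.145 ppm.

(a) 135 L; (b) 1.15 ppm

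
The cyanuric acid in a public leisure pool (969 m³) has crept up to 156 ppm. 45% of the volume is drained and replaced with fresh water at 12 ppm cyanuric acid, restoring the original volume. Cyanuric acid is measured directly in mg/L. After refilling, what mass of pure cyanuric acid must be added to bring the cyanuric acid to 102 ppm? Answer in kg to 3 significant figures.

10.5 kg

Volume: 969 m³ = 969,000 L.
After draining 45% and refilling: 156 × 0.55 + 12 × 0.45 = 91.2 ppm.
Deficit to target: 102 − 91.2 = 10.8 mg/L.
Mass: 10.8 mg/L × 969,000 L = 10,470 g cyanuric acid.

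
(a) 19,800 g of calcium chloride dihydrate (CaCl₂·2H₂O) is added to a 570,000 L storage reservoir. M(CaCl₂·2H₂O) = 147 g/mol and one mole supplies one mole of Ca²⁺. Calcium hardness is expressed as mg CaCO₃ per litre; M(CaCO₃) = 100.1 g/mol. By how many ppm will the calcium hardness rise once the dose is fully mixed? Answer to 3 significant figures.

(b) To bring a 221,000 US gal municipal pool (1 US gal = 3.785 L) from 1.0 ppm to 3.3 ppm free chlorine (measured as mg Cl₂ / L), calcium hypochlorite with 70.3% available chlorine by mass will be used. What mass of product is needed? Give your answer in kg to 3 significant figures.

(a) Moles of Ca²⁺: 19,800 g ÷ 147 g/mol = 134.7 mol.
(a) As CaCO₃: 134.7 mol × 100.1 g/mol = 13,480 g.
(a) Rise: 13,480 g / 570,000 L × 1000 = 23.65 mg/L.

(b) Volume: 221,000 US gal × 3.785 L/gal = 836,485 L.
(b) Chlorine deficit: 3.3 − 1.0 = 2.3 ppm = 2.3 mg/L as Cl₂.
(b) Cl₂ equivalent needed: 2.3 mg/L × 836,485 L = 1,924,000 mg = 1924 g.
(b) Product at 70.3% available chlorine: 1924 / 0.703 = 2737 g.

(a) 23.7 ppm; (b) 2.74 kg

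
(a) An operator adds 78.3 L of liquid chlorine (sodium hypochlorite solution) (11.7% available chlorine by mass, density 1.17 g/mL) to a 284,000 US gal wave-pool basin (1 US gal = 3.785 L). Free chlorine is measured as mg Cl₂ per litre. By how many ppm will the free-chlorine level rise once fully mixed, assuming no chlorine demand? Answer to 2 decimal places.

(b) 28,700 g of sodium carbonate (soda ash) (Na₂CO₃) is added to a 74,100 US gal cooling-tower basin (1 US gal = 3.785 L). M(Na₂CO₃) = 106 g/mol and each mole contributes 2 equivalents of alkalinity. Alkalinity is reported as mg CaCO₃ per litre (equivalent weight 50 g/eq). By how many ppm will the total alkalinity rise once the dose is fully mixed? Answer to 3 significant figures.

(a) Volume: 284,000 US gal × 3.785 L/gal = 1,074,940 L.
(a) Mass of solution: 78.3 L × 1000 mL/L × 1.17 g/mL = 91,610 g.
(a) Available chlorine delivered: 91,610 g × 0.117 = 10,720 g as Cl₂.
(a) Concentration rise: 10,720 g / 1,074,940 L = 9.971 mg/L = 9.97 ppm.

(b) Volume: 74,100 US gal × 3.785 L/gal = 280,468 L.
(b) Moles of Na₂CO₃: 28,700 g ÷ 106 g/mol = 270.8 mol → 541.5 eq of alkalinity.
(b) As CaCO₃: 541.5 eq × 50 g/eq = 27,080 g.
(b) Rise: 27,080 g / 280,468 L × 1000 = 96.54 mg/L.

(a) 9.97 ppm; (b) 96.5 ppm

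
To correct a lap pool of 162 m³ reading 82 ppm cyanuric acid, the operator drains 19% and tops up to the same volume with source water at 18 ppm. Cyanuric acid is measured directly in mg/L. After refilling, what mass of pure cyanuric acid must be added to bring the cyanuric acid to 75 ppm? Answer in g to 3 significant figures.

836 g

Volume: 162 m³ = 162,000 L.
After draining 19% and refilling: 82 × 0.81 + 18 × 0.19 = 69.84 ppm.
Deficit to target: 75 − 69.84 = 5.16 mg/L.
Mass: 5.16 mg/L × 162,000 L = 835.9 g cyanuric acid.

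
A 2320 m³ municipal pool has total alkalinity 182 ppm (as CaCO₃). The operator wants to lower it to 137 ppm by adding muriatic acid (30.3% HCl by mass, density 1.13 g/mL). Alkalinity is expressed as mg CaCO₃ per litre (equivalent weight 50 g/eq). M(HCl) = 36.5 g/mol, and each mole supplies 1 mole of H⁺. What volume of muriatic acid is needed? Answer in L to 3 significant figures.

Volume: 2320 m³ = 2,320,000 L.
Alkalinity to neutralize: (182 − 137) = 45 mg/L as CaCO₃ × 2,320,000 L = 104,400 g as CaCO₃.
Equivalents of H⁺ required: 104,400 ÷ 50 g/eq = 2088 eq = 2088 mol HCl.
Mass of HCl: 2088 × 36.5 = 76,210 g.
Mass of 30.3% solution: 76,210 / 0.303 = 251,500 g.
Volume: 251,500 g ÷ 1.13 g/mL = 222,600 mL.

223 L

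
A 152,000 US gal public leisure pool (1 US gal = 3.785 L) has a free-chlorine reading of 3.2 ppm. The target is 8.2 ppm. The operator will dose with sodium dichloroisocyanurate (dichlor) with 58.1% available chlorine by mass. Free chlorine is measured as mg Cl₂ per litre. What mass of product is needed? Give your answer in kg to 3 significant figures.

4.95 kg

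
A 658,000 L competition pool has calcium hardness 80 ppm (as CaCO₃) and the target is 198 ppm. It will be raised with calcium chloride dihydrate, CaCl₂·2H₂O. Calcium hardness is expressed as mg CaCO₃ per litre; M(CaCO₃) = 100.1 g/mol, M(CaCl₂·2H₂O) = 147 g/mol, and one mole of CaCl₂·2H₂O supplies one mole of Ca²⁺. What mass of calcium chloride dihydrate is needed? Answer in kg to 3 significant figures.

114 kg

Hardness to add: (198 − 80) = 118 mg/L as CaCO₃ × 658,000 L = 77,640 g as CaCO₃.
Moles of Ca²⁺ (1 mol Ca²⁺ ≡ 1 mol CaCO₃): 77,640 / 100.1 g/mol = 775.7 mol.
Mass of CaCl₂·2H₂O: 775.7 × 147 = 114,000 g.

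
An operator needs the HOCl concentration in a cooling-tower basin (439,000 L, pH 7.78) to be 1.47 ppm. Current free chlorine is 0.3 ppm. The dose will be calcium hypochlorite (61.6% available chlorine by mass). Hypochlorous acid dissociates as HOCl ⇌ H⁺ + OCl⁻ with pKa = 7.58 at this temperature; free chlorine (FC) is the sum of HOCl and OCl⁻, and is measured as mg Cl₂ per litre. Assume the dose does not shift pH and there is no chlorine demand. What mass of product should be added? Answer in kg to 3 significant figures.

[OCl⁻]/[HOCl] = 10^(pH − pKa) = 10^(7.78 − 7.58) = 1.585; fraction as HOCl = 1/(1 + 1.585) = 0.3869.
Free chlorine required for 1.47 ppm HOCl: 1.47 / 0.3869 = 3.8 ppm.
FC to add: 3.8 − 0.3 = 3.5 mg/L as Cl₂.
Cl₂ equivalent: 3.5 mg/L × 439,000 L = 1536 g.
Product at 61.6% available Cl: 1536 / 0.616 = 2494 g.

2.49 kg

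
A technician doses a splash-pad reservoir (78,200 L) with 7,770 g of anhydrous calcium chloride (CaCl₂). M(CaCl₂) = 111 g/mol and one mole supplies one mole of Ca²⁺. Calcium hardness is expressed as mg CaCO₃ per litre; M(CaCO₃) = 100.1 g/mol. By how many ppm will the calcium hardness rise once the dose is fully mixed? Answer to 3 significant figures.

89.6 ppm

Moles of Ca²⁺: 7,770 g ÷ 111 g/mol = 70 mol.
As CaCO₃: 70 mol × 100.1 g/mol = 7007 g.
Rise: 7007 g / 78,200 L × 1000 = 89.6 mg/L.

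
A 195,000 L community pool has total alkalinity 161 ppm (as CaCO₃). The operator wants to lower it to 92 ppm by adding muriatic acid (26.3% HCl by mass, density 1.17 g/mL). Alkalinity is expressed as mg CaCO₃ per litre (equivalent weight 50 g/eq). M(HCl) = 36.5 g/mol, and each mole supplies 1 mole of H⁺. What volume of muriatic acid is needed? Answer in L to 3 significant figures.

31.9 L

Alkalinity to neutralize: (161 − 92) = 69 mg/L as CaCO₃ × 195,000 L = 13,460 g as CaCO₃.
Equivalents of H⁺ required: 13,460 ÷ 50 g/eq = 269.1 eq = 269.1 mol HCl.
Mass of HCl: 269.1 × 36.5 = 9822 g.
Mass of 26.3% solution: 9822 / 0.263 = 37,350 g.
Volume: 37,350 g ÷ 1.17 g/mL = 31,920 mL.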